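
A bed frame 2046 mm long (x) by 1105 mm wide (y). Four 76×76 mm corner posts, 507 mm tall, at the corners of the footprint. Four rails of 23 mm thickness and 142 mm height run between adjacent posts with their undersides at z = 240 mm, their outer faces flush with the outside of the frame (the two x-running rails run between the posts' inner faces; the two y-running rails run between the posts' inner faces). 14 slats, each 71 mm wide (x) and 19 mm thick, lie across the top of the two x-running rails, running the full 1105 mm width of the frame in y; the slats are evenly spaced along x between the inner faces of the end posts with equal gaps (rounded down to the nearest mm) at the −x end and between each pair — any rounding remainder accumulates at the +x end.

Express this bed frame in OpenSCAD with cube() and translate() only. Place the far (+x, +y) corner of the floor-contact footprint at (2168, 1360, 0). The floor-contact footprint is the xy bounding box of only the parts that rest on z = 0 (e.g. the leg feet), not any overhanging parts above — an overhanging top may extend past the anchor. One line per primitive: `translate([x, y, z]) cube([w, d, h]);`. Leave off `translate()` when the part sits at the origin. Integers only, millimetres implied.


translate([122, 255, 0]) cube([76, 76, 507]);
translate([122, 1284, 0]) cube([76, 76, 507]);
translate([2092, 255, 0]) cube([76, 76, 507]);
translate([2092, 1284, 0]) cube([76, 76, 507]);
translate([198, 255, 240]) cube([1894, 23, 142]);
translate([198, 1337, 240]) cube([1894, 23, 142]);
translate([122, 331, 240]) cube([23, 953, 142]);
translate([2145, 331, 240]) cube([23, 953, 142]);
translate([258, 255, 382]) cube([71, 1105, 19]);
translate([389, 255, 382]) cube([71, 1105, 19]);
translate([520, 255, 382]) cube([71, 1105, 19]);
translate([651, 255, 382]) cube([71, 1105, 19]);
translate([782, 255, 382]) cube([71, 1105, 19]);
translate([913, 255, 382]) cube([71, 1105, 19]);
translate([1044, 255, 382]) cube([71, 1105, 19]);
translate([1175, 255, 382]) cube([71, 1105, 19]);
translate([1306, 255, 382]) cube([71, 1105, 19]);
translate([1437, 255, 382]) cube([71, 1105, 19]);
translate([1568, 255, 382]) cube([71, 1105, 19]);
translate([1699, 255, 382]) cube([71, 1105, 19]);
translate([1830, 255, 382]) cube([71, 1105, 19]);
translate([1961, 255, 382]) cube([71, 1105, 19]);


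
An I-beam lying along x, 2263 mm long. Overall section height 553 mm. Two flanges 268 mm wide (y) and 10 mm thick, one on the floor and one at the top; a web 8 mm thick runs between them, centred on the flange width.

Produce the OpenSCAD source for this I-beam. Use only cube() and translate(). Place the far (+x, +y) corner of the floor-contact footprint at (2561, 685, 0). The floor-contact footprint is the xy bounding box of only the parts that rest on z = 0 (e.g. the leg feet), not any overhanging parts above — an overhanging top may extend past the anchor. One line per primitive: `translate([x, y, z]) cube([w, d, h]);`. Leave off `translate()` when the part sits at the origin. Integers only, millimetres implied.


translate([298, 417, 0]) cube([2263, 268, 10]);
translate([298, 547, 10]) cube([2263, 8, 533]);
translate([298, 417, 543]) cube([2263, 268, 10]);


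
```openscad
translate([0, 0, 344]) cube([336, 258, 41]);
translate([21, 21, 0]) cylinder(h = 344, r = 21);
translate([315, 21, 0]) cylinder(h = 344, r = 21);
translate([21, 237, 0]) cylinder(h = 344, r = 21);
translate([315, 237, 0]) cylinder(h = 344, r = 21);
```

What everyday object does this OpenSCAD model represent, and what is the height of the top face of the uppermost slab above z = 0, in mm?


A stool. The seat height is 385 mm.

A 336×258×41 slab at z = 344 on four corner cylinders — a stool. The seat top is 344 + 41 = 385 mm.


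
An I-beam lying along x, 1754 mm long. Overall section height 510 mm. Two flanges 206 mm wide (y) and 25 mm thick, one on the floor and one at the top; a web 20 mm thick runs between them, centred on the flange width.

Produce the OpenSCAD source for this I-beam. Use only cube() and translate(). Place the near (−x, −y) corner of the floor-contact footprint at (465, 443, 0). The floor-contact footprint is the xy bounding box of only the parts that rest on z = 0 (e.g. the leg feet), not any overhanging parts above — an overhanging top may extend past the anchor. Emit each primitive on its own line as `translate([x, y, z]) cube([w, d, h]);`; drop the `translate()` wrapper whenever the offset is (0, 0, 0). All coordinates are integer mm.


translate([465, 443, 0]) cube([1754, 206, 25]);
translate([465, 536, 25]) cube([1754, 20, 460]);
translate([465, 443, 485]) cube([1754, 206, 25]);


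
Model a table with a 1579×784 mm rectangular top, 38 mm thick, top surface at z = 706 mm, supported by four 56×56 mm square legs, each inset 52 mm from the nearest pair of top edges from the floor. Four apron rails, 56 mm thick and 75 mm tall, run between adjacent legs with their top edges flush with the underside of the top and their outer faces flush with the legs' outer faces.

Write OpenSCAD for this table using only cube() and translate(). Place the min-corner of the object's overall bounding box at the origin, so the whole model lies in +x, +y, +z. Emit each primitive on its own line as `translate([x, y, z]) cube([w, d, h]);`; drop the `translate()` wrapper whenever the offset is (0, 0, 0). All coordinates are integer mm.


// leg_h = 706 - 38 = 668
// apron z = 668 - 75 = 593
translate([0, 0, 668]) cube([1579, 784, 38]);
translate([52, 52, 0]) cube([56, 56, 668]);
translate([1471, 52, 0]) cube([56, 56, 668]);
translate([52, 676, 0]) cube([56, 56, 668]);
translate([1471, 676, 0]) cube([56, 56, 668]);
translate([108, 52, 593]) cube([1363, 56, 75]);
translate([108, 676, 593]) cube([1363, 56, 75]);
translate([52, 108, 593]) cube([56, 568, 75]);
translate([1471, 108, 593]) cube([56, 568, 75]);


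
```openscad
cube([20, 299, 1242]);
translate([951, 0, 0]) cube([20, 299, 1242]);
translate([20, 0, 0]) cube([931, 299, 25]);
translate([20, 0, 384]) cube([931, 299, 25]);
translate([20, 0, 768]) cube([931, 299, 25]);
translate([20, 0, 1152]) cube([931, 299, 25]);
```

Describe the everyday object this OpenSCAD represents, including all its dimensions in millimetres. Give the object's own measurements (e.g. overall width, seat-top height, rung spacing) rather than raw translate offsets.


An open bookshelf. Two side panels, each 20 mm thick, 299 mm deep and 1242 mm tall, stand 971 mm apart (outside-to-outside). Between them sit 4 shelves, each 25 mm thick and 299 mm deep, spanning the full gap between the sides. The bottom shelf rests on the floor (its underside at z = 0) and the clear gap between one shelf's top and the next shelf's underside is 359 mm.


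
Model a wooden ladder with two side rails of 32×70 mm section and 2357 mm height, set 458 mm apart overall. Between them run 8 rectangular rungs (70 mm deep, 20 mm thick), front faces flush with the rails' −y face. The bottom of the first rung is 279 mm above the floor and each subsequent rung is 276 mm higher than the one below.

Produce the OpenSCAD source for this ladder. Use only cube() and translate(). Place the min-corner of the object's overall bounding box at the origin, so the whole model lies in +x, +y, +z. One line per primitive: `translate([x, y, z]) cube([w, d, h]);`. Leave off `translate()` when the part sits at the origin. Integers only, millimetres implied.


cube([32, 70, 2357]);
translate([426, 0, 0]) cube([32, 70, 2357]);
translate([32, 0, 279]) cube([394, 70, 20]);
translate([32, 0, 555]) cube([394, 70, 20]);
translate([32, 0, 831]) cube([394, 70, 20]);
translate([32, 0, 1107]) cube([394, 70, 20]);
translate([32, 0, 1383]) cube([394, 70, 20]);
translate([32, 0, 1659]) cube([394, 70, 20]);
translate([32, 0, 1935]) cube([394, 70, 20]);
translate([32, 0, 2211]) cube([394, 70, 20]);


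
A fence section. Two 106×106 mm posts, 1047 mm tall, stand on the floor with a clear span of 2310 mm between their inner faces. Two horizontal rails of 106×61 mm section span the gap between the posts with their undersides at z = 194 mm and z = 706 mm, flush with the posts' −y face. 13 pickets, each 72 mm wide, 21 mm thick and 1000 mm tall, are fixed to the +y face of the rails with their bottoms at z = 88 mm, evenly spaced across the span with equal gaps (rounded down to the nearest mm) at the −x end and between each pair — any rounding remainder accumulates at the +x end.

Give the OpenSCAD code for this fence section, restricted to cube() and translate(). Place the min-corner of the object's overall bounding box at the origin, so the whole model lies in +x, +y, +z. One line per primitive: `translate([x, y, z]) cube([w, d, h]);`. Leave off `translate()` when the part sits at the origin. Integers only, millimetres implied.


cube([106, 106, 1047]);
translate([2416, 0, 0]) cube([106, 106, 1047]);
translate([106, 0, 194]) cube([2310, 106, 61]);
translate([106, 0, 706]) cube([2310, 106, 61]);
translate([204, 106, 88]) cube([72, 21, 1000]);
translate([374, 106, 88]) cube([72, 21, 1000]);
translate([544, 106, 88]) cube([72, 21, 1000]);
translate([714, 106, 88]) cube([72, 21, 1000]);
translate([884, 106, 88]) cube([72, 21, 1000]);
translate([1054, 106, 88]) cube([72, 21, 1000]);
translate([1224, 106, 88]) cube([72, 21, 1000]);
translate([1394, 106, 88]) cube([72, 21, 1000]);
translate([1564, 106, 88]) cube([72, 21, 1000]);
translate([1734, 106, 88]) cube([72, 21, 1000]);
translate([1904, 106, 88]) cube([72, 21, 1000]);
translate([2074, 106, 88]) cube([72, 21, 1000]);
translate([2244, 106, 88]) cube([72, 21, 1000]);


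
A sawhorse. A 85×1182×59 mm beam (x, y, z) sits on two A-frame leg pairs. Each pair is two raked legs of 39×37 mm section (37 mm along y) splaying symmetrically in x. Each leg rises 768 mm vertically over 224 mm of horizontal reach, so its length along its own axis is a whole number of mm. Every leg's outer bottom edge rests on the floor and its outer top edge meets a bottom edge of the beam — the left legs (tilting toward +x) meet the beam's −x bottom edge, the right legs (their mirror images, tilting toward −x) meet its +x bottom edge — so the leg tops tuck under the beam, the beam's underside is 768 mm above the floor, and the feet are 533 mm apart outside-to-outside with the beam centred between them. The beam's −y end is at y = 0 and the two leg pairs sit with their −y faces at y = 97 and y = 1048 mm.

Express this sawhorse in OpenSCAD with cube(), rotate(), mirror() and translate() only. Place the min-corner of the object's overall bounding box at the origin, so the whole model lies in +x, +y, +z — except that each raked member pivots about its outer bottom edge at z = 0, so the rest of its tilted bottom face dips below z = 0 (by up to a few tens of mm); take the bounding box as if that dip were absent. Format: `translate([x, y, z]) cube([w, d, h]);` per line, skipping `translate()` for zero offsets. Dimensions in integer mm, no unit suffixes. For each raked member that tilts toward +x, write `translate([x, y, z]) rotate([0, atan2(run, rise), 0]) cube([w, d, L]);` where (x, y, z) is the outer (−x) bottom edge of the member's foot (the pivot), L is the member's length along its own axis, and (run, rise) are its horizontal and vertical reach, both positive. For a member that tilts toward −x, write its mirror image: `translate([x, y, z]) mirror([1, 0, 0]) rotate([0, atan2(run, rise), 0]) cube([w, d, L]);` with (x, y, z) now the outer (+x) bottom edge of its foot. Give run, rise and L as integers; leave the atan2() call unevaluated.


translate([224, 0, 768]) cube([85, 1182, 59]);
translate([0, 97, 0]) rotate([0, atan2(224, 768), 0]) cube([39, 37, 800]);
translate([533, 97, 0]) mirror([1, 0, 0]) rotate([0, atan2(224, 768), 0]) cube([39, 37, 800]);
translate([0, 1048, 0]) rotate([0, atan2(224, 768), 0]) cube([39, 37, 800]);
translate([533, 1048, 0]) mirror([1, 0, 0]) rotate([0, atan2(224, 768), 0]) cube([39, 37, 800]);


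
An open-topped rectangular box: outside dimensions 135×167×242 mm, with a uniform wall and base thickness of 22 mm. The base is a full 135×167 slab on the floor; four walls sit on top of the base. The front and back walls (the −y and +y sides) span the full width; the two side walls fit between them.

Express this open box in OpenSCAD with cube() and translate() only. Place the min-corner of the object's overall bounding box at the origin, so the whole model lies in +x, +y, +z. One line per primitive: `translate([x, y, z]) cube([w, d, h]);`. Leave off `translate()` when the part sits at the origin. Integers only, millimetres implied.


cube([135, 167, 22]);
translate([0, 0, 22]) cube([135, 22, 220]);
translate([0, 145, 22]) cube([135, 22, 220]);
translate([0, 22, 22]) cube([22, 123, 220]);
translate([113, 22, 22]) cube([22, 123, 220]);


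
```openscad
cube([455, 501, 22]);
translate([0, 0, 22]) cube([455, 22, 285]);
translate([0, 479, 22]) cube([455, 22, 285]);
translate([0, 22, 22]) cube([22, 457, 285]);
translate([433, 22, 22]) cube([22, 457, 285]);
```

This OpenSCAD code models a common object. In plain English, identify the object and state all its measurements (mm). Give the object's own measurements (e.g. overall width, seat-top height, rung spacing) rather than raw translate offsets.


An open-topped rectangular box: outside dimensions 455×501×307 mm, with a uniform wall and base thickness of 22 mm. The base is a full 455×501 slab on the floor; four walls sit on top of the base. The front and back walls (the −y and +y sides) span the full width; the two side walls fit between them.


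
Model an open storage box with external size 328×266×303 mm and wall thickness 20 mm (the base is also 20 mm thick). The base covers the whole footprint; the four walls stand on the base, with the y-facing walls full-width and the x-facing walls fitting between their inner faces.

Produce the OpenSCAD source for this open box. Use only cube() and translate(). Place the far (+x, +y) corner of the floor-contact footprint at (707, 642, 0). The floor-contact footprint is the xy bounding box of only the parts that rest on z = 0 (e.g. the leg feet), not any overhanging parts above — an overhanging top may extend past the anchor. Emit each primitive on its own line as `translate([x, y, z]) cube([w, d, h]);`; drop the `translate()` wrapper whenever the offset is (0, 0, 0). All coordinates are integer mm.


translate([379, 376, 0]) cube([328, 266, 20]);
translate([379, 376, 20]) cube([328, 20, 283]);
translate([379, 622, 20]) cube([328, 20, 283]);
translate([379, 396, 20]) cube([20, 226, 283]);
translate([687, 396, 20]) cube([20, 226, 283]);


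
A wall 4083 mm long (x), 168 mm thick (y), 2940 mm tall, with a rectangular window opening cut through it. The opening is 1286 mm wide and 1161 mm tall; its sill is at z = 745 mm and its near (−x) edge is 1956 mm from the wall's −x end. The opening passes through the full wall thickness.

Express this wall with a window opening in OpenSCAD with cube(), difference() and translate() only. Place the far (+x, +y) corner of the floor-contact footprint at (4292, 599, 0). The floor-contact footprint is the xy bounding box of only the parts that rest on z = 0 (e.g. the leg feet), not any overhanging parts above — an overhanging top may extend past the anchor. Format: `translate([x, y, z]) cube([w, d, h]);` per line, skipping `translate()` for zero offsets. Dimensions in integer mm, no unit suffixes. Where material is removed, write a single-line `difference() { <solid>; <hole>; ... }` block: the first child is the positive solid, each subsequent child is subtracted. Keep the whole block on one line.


difference() { translate([209, 431, 0]) cube([4083, 168, 2940]); translate([2165, 431, 745]) cube([1286, 168, 1161]); }


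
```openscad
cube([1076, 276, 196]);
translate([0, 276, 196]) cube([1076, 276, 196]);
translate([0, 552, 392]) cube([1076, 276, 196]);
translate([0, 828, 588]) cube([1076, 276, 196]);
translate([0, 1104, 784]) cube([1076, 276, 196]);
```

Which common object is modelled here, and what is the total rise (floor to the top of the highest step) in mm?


A staircase. The total rise is 980 mm.

5 identical blocks, each offset up and back from the previous — a staircase. Each step is 196 mm tall and there are 5 of them, so the total rise is 5 × 196 = 980 mm.


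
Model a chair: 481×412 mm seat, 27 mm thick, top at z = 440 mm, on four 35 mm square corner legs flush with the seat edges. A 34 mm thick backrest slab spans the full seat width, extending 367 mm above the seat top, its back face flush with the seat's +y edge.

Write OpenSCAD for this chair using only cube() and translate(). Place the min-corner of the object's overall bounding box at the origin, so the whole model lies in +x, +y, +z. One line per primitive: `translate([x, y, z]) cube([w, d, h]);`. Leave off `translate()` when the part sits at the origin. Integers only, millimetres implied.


// leg_h = 440 - 27 = 413
translate([0, 0, 413]) cube([481, 412, 27]);
cube([35, 35, 413]);
translate([446, 0, 0]) cube([35, 35, 413]);
translate([0, 377, 0]) cube([35, 35, 413]);
translate([446, 377, 0]) cube([35, 35, 413]);
translate([0, 378, 440]) cube([481, 34, 367]);


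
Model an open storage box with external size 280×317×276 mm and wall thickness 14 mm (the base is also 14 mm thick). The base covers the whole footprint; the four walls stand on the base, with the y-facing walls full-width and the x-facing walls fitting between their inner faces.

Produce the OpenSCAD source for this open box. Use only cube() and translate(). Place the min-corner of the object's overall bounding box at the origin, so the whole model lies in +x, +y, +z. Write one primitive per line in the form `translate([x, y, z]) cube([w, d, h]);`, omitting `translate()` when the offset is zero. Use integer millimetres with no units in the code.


cube([280, 317, 14]);
translate([0, 0, 14]) cube([280, 14, 262]);
translate([0, 303, 14]) cube([280, 14, 262]);
translate([0, 14, 14]) cube([14, 289, 262]);
translate([266, 14, 14]) cube([14, 289, 262]);


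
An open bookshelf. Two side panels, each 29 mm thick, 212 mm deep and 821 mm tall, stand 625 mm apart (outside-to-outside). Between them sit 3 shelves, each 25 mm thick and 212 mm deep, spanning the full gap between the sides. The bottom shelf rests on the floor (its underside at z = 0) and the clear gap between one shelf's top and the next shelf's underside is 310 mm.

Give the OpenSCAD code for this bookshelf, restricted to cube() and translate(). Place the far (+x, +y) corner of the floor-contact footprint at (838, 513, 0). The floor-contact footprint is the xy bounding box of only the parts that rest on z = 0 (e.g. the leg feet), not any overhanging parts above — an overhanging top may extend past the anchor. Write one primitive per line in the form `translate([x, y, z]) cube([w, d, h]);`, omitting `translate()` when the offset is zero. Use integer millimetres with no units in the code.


translate([213, 301, 0]) cube([29, 212, 821]);
translate([809, 301, 0]) cube([29, 212, 821]);
translate([242, 301, 0]) cube([567, 212, 25]);
translate([242, 301, 335]) cube([567, 212, 25]);
translate([242, 301, 670]) cube([567, 212, 25]);


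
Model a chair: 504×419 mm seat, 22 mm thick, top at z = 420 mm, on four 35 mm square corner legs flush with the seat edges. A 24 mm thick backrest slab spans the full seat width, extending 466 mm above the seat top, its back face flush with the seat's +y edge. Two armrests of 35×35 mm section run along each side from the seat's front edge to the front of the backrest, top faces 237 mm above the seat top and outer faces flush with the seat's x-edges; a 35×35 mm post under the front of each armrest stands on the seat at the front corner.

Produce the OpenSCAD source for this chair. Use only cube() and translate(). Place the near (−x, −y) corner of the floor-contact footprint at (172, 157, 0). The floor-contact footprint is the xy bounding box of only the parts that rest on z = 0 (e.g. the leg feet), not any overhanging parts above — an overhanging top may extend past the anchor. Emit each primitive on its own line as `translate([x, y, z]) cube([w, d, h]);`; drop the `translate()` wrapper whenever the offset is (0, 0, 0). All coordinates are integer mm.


// leg_h = 420 - 22 = 398
// arm post h = 237 - 35 = 202
translate([172, 157, 398]) cube([504, 419, 22]);
translate([172, 157, 0]) cube([35, 35, 398]);
translate([641, 157, 0]) cube([35, 35, 398]);
translate([172, 541, 0]) cube([35, 35, 398]);
translate([641, 541, 0]) cube([35, 35, 398]);
translate([172, 552, 420]) cube([504, 24, 466]);
translate([172, 157, 622]) cube([35, 395, 35]);
translate([641, 157, 622]) cube([35, 395, 35]);
translate([172, 157, 420]) cube([35, 35, 202]);
translate([641, 157, 420]) cube([35, 35, 202]);


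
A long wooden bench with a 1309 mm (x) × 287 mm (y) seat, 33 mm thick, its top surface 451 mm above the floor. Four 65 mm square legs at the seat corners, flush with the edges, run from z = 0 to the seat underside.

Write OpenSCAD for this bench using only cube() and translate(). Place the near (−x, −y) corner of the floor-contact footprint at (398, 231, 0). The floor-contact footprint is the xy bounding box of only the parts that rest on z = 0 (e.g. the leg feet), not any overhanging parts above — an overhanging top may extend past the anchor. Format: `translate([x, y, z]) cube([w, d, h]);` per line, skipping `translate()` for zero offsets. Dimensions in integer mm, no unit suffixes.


translate([398, 231, 418]) cube([1309, 287, 33]);
translate([398, 231, 0]) cube([65, 65, 418]);
translate([398, 453, 0]) cube([65, 65, 418]);
translate([1642, 231, 0]) cube([65, 65, 418]);
translate([1642, 453, 0]) cube([65, 65, 418]);


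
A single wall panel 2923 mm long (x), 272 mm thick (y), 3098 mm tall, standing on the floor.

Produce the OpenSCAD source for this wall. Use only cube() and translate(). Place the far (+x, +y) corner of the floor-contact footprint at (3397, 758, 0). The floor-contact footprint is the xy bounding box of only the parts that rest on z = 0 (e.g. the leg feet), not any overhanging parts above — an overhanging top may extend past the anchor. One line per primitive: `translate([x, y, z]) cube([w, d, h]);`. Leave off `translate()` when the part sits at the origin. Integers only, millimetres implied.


translate([474, 486, 0]) cube([2923, 272, 3098]);


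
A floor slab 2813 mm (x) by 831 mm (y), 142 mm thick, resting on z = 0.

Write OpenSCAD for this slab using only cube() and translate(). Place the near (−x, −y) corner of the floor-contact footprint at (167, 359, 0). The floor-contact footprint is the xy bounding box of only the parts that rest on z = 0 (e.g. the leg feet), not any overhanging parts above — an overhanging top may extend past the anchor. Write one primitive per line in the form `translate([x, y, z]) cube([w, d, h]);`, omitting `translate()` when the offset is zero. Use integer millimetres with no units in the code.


translate([167, 359, 0]) cube([2813, 831, 142]);


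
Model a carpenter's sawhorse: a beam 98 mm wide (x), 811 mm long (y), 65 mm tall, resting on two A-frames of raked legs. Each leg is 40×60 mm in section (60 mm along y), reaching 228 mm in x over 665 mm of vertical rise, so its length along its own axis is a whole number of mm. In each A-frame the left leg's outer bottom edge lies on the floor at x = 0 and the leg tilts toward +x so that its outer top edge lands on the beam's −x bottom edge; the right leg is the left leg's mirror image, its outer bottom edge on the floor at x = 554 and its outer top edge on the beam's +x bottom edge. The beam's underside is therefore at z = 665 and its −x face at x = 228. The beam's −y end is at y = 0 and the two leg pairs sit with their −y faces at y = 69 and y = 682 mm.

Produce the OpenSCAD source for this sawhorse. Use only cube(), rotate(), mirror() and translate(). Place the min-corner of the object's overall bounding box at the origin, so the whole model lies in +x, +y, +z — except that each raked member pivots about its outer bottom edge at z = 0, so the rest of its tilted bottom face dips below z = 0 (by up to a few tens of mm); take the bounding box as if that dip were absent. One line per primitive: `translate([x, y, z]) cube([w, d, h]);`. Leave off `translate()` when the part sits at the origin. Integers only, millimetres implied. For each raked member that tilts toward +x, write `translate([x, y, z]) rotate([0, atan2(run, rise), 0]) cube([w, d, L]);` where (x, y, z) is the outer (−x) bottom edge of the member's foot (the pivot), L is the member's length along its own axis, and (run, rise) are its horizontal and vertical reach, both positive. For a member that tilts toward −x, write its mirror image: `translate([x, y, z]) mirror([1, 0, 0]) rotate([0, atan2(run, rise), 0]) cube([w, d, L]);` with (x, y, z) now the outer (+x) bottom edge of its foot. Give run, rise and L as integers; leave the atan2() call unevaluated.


translate([228, 0, 665]) cube([98, 811, 65]);
translate([0, 69, 0]) rotate([0, atan2(228, 665), 0]) cube([40, 60, 703]);
translate([554, 69, 0]) mirror([1, 0, 0]) rotate([0, atan2(228, 665), 0]) cube([40, 60, 703]);
translate([0, 682, 0]) rotate([0, atan2(228, 665), 0]) cube([40, 60, 703]);
translate([554, 682, 0]) mirror([1, 0, 0]) rotate([0, atan2(228, 665), 0]) cube([40, 60, 703]);


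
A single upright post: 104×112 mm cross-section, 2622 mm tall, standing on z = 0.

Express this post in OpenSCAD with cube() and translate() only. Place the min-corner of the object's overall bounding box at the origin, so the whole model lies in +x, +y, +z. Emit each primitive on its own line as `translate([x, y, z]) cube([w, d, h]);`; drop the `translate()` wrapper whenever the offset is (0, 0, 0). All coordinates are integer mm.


cube([104, 112, 2622]);


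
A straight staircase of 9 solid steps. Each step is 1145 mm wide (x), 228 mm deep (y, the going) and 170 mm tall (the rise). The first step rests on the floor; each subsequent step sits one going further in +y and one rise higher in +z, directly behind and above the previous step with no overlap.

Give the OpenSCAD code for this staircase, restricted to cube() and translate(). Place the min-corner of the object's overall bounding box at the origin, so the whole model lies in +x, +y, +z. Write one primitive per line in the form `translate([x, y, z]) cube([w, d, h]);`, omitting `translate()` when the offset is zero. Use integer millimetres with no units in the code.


cube([1145, 228, 170]);
translate([0, 228, 170]) cube([1145, 228, 170]);
translate([0, 456, 340]) cube([1145, 228, 170]);
translate([0, 684, 510]) cube([1145, 228, 170]);
translate([0, 912, 680]) cube([1145, 228, 170]);
translate([0, 1140, 850]) cube([1145, 228, 170]);
translate([0, 1368, 1020]) cube([1145, 228, 170]);
translate([0, 1596, 1190]) cube([1145, 228, 170]);
translate([0, 1824, 1360]) cube([1145, 228, 170]);


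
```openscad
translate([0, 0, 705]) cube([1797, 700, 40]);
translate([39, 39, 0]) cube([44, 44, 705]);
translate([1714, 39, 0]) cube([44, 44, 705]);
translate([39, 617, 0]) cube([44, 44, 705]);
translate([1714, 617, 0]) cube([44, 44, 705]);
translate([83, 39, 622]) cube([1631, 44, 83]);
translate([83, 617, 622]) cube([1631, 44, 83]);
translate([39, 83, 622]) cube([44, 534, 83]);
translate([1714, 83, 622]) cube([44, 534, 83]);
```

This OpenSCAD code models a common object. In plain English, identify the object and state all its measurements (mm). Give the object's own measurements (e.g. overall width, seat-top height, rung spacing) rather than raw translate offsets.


A table: top 1797 mm (x) × 700 mm (y), 40 mm thick, upper face at z = 745 mm, on four 44×44 mm square legs, each inset 39 mm from the nearest pair of top edges from z = 0 to the bottom of the top. Four apron rails, 44 mm thick and 83 mm tall, run between adjacent legs with their top edges flush with the underside of the top and their outer faces flush with the legs' outer faces.


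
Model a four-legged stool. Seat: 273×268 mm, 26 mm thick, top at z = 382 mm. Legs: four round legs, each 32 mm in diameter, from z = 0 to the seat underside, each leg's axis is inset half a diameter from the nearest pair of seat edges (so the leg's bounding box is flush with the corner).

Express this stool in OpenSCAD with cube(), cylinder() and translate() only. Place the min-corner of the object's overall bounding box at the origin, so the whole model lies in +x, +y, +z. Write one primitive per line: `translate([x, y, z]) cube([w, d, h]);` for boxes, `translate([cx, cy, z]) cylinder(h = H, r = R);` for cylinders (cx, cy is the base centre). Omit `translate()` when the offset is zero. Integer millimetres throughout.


translate([0, 0, 356]) cube([273, 268, 26]);
translate([16, 16, 0]) cylinder(h = 356, r = 16);
translate([257, 16, 0]) cylinder(h = 356, r = 16);
translate([16, 252, 0]) cylinder(h = 356, r = 16);
translate([257, 252, 0]) cylinder(h = 356, r = 16);


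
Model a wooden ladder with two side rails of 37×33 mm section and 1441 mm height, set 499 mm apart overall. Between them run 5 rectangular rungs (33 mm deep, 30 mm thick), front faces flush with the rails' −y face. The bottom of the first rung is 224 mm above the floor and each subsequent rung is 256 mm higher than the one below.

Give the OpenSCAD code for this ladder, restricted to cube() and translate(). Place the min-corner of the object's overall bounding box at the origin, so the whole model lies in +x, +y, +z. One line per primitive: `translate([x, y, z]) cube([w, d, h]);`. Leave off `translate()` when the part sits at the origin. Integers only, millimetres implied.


// rung span = 499 - 2*37 = 425
// rung[k] z = 224 + k*256
cube([37, 33, 1441]);
translate([462, 0, 0]) cube([37, 33, 1441]);
translate([37, 0, 224]) cube([425, 33, 30]);
translate([37, 0, 480]) cube([425, 33, 30]);
translate([37, 0, 736]) cube([425, 33, 30]);
translate([37, 0, 992]) cube([425, 33, 30]);
translate([37, 0, 1248]) cube([425, 33, 30]);


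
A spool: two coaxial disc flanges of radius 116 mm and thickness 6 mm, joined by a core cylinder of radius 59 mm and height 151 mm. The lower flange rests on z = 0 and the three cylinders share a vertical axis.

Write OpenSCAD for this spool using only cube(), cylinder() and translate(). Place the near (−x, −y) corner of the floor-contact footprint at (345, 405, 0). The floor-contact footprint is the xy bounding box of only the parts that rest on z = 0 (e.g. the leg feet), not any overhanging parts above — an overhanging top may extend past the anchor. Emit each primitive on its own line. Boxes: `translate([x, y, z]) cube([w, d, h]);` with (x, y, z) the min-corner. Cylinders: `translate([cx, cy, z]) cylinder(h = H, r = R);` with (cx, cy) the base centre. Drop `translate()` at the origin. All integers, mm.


translate([461, 521, 0]) cylinder(h = 6, r = 116);
translate([461, 521, 6]) cylinder(h = 151, r = 59);
translate([461, 521, 157]) cylinder(h = 6, r = 116);


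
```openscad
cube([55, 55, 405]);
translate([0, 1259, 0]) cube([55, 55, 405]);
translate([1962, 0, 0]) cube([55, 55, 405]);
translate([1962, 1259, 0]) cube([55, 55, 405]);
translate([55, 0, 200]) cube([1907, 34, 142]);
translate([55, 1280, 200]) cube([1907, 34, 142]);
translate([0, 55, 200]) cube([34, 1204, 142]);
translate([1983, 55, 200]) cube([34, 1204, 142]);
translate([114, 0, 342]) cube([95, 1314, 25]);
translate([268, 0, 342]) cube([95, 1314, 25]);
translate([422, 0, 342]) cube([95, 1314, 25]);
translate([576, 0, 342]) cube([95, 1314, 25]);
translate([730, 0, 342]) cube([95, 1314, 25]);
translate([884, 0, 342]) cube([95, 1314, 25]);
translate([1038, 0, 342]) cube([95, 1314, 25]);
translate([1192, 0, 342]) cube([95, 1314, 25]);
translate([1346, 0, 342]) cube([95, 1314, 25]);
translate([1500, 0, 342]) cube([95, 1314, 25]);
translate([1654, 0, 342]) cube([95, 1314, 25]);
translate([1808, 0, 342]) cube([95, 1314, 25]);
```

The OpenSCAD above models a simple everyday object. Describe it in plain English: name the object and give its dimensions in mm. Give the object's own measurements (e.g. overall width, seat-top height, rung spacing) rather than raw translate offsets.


A bed frame 2017 mm long (x) by 1314 mm wide (y). Four 55×55 mm corner posts, 405 mm tall, at the corners of the footprint. Four rails of 34 mm thickness and 142 mm height run between adjacent posts with their undersides at z = 200 mm, their outer faces flush with the outside of the frame (the two x-running rails run between the posts' inner faces; the two y-running rails run between the posts' inner faces). 12 slats, each 95 mm wide (x) and 25 mm thick, lie across the top of the two x-running rails, running the full 1314 mm width of the frame in y; along x they sit between the end posts with a 59 mm gap after the −x posts and between neighbouring slats and before the +x posts.


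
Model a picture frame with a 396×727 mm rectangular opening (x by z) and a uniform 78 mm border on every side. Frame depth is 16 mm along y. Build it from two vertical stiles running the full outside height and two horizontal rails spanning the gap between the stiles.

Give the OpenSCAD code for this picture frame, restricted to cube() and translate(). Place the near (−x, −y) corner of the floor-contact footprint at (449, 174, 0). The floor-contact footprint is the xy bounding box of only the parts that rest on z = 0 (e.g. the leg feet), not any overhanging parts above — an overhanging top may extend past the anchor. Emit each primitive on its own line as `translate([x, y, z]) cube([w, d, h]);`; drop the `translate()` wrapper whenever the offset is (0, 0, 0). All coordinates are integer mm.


translate([449, 174, 0]) cube([78, 16, 883]);
translate([923, 174, 0]) cube([78, 16, 883]);
translate([527, 174, 0]) cube([396, 16, 78]);
translate([527, 174, 805]) cube([396, 16, 78]);


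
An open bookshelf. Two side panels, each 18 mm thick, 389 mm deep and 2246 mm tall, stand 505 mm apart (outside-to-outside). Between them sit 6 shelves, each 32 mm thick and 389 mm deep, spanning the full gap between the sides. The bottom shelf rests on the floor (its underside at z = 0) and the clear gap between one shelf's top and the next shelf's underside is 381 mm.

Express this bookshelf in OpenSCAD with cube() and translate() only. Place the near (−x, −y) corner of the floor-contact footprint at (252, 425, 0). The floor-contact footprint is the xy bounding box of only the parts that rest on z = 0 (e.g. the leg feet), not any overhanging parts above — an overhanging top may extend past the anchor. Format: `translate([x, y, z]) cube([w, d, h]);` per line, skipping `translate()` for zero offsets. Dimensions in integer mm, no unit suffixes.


translate([252, 425, 0]) cube([18, 389, 2246]);
translate([739, 425, 0]) cube([18, 389, 2246]);
translate([270, 425, 0]) cube([469, 389, 32]);
translate([270, 425, 413]) cube([469, 389, 32]);
translate([270, 425, 826]) cube([469, 389, 32]);
translate([270, 425, 1239]) cube([469, 389, 32]);
translate([270, 425, 1652]) cube([469, 389, 32]);
translate([270, 425, 2065]) cube([469, 389, 32]);


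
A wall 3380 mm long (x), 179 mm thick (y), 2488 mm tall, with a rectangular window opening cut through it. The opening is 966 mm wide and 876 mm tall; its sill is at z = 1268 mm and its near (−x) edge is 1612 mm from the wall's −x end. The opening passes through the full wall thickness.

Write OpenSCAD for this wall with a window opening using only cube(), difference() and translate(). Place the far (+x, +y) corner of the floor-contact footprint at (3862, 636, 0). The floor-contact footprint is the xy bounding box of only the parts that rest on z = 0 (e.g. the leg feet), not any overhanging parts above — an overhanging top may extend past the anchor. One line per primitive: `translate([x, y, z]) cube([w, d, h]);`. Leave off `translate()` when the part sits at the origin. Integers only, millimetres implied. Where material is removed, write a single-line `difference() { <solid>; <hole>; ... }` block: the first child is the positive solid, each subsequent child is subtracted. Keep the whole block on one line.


difference() { translate([482, 457, 0]) cube([3380, 179, 2488]); translate([2094, 457, 1268]) cube([966, 179, 876]); }


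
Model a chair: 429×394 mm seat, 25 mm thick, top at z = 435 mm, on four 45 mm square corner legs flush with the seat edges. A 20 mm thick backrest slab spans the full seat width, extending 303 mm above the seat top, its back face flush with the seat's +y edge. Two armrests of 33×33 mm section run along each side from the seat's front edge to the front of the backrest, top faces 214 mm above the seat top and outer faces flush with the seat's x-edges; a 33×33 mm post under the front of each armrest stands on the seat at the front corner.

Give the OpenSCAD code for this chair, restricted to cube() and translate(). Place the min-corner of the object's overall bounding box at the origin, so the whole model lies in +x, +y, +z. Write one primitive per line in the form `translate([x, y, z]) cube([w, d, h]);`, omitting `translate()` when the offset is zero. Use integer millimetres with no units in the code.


// leg_h = 435 - 25 = 410
// arm post h = 214 - 33 = 181
translate([0, 0, 410]) cube([429, 394, 25]);
cube([45, 45, 410]);
translate([384, 0, 0]) cube([45, 45, 410]);
translate([0, 349, 0]) cube([45, 45, 410]);
translate([384, 349, 0]) cube([45, 45, 410]);
translate([0, 374, 435]) cube([429, 20, 303]);
translate([0, 0, 616]) cube([33, 374, 33]);
translate([396, 0, 616]) cube([33, 374, 33]);
translate([0, 0, 435]) cube([33, 33, 181]);
translate([396, 0, 435]) cube([33, 33, 181]);


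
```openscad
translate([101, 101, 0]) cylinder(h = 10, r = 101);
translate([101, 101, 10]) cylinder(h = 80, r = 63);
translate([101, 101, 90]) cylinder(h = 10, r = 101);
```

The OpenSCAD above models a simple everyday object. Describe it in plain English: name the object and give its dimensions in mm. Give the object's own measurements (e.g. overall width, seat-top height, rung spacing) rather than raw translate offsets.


A spool: two coaxial disc flanges of radius 101 mm and thickness 10 mm, joined by a core cylinder of radius 63 mm and height 80 mm. The lower flange rests on z = 0 and the three cylinders share a vertical axis.


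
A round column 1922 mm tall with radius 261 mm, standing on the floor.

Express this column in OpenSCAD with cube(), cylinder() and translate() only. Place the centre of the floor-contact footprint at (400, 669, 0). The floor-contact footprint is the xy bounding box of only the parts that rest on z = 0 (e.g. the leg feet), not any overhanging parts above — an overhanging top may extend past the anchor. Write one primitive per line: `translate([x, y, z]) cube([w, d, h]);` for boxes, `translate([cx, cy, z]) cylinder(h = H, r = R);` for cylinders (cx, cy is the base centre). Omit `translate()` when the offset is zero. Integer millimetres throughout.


translate([400, 669, 0]) cylinder(h = 1922, r = 261);


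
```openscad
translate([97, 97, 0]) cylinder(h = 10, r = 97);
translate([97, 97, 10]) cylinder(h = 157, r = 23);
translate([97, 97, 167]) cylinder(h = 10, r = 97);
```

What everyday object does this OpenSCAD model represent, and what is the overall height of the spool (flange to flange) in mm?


A spool. The overall height is 177 mm.

Three coaxial cylinders, large–small–large — a spool. Two 10 mm flanges and a 157 mm core give 10 + 157 + 10 = 177 mm.


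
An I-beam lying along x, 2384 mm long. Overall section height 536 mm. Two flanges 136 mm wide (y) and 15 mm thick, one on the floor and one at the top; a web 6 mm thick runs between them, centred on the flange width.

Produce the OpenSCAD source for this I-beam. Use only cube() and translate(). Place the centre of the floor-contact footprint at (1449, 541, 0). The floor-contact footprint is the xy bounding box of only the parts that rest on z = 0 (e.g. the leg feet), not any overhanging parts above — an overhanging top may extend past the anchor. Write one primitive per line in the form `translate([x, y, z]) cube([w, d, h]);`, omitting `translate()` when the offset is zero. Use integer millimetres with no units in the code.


translate([257, 473, 0]) cube([2384, 136, 15]);
translate([257, 538, 15]) cube([2384, 6, 506]);
translate([257, 473, 521]) cube([2384, 136, 15]);
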